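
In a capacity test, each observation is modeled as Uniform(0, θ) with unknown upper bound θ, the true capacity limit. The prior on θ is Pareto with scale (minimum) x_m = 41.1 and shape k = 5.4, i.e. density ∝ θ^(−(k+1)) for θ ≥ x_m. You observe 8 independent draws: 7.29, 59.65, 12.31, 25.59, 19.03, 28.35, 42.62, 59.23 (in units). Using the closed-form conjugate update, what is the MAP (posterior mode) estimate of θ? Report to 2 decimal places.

A Pareto(scale x_m, shape k) prior on the upper bound θ of Uniform(0, θ) is conjugate: posterior is Pareto(max(x_m, max xᵢ), k + n).
Sample maximum = 59.65; prior scale x_m = 41.1 → posterior scale = max = 59.65.
Posterior shape = 5.4 + 8 = 13.4.
The Pareto density is decreasing on [x_m, ∞), so the mode is x_m = 59.65.

59.65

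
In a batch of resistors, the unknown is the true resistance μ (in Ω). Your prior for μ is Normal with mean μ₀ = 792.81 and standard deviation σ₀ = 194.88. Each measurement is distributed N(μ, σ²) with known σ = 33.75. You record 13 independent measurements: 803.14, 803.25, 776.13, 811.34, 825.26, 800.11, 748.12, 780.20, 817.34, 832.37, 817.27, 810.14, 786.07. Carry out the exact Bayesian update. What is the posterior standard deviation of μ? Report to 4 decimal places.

For Normal data with known variance σ², a Normal(μ₀, σ₀²) prior on μ is conjugate. Posterior precision = 1/σ₀² + n/σ²; posterior mean is the precision-weighted average of μ₀ and x̄.
σ₀² = 194.88² = 37978.2144, σ² = 33.75² = 1139.0625; σ² + n·σ₀² = 1139.0625 + 13·37978.2144 = 494855.8497.
Posterior precision = 1/σ₀² + n/σ² = 1/37978.2144 + 13/1139.0625 = (σ² + n·σ₀²)/(σ₀²σ²) = 494855.8497/(37978.2144·1139.0625); posterior variance σₙ² = σ₀²σ²/(σ² + n·σ₀²) = 37978.2144·1139.0625/494855.8497 = 87.418508.
Posterior SD = √σₙ² = √(37978.2144·1139.0625/494855.8497) = 9.3498.

9.3498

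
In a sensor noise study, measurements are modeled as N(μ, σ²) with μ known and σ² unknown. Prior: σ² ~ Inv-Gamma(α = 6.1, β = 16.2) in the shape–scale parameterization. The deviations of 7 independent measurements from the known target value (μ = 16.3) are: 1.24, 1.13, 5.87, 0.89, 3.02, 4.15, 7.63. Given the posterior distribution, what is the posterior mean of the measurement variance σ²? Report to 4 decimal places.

With known mean μ and an Inverse-Gamma(α, β) prior on σ², the Normal likelihood is conjugate: posterior is Inv-Gamma(α + n/2, β + Σ(xᵢ−μ)²/2).
Σ(xᵢ−μ)² = (1.24)² + (1.13)² + (5.87)² + (0.89)² + (3.02)² + (4.15)² + (7.63)² = 122.6233.
Posterior: Inv-Gamma(6.1 + 7/2, 16.2 + 122.6233/2) = Inv-Gamma(9.60, 77.51165).
E[σ²|data] = β/(α−1) = 77.51165/8.60 = 9.0130.

9.0130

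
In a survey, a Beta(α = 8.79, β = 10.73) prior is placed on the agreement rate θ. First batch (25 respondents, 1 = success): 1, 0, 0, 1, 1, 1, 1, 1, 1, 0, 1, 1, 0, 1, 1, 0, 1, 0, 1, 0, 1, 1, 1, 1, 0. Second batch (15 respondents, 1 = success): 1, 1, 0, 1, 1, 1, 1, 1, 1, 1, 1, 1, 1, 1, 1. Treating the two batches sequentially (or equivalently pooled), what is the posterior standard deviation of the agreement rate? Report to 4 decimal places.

0.0605

The Beta prior is conjugate to a Binomial/Bernoulli likelihood; the update adds successes to α and failures to β.
After batch 1: Beta(8.79+17, 10.73+8) = Beta(25.79, 18.73).
After batch 2: Beta(25.79+14, 18.73+1) = Beta(39.79, 19.73).
Var = αβ/((α+β)²(α+β+1)) = 39.79·19.73/(59.52²·60.52) = 0.00366165; SD = √0.00366165 = 0.0605.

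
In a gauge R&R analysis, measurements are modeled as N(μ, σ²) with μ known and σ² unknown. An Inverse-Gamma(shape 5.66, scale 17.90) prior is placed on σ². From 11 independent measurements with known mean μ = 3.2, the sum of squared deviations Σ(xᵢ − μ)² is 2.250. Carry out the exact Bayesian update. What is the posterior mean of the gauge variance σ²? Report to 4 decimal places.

With known mean μ and an Inverse-Gamma(α, β) prior on σ², the Normal likelihood is conjugate: posterior is Inv-Gamma(α + n/2, β + Σ(xᵢ−μ)²/2).
Posterior: Inv-Gamma(5.66 + 11/2, 17.90 + 2.250/2) = Inv-Gamma(11.16, 19.0250).
E[σ²|data] = β/(α−1) = 19.0250/10.16 = 1.8725.

1.8725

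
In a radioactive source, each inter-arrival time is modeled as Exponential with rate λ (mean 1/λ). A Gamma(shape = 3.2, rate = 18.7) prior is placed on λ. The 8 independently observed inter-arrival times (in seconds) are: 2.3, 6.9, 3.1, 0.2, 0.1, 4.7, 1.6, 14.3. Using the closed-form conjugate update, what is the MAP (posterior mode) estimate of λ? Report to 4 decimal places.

With a Gamma(shape α, rate β) prior on the exponential rate λ, the posterior after n observations with total T = Σxᵢ is Gamma(α+n, β+T).
Sum of observations T = 33.2 seconds; n = 8.
Posterior: Gamma(3.2+8, 18.7+33.2) = Gamma(11.2, 51.9).
Mode = (α−1)/β = 0.1965.

0.1965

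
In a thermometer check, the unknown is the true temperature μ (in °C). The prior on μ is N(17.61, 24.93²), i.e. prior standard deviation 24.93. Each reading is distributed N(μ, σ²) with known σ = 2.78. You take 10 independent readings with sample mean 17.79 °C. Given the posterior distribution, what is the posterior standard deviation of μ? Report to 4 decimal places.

For Normal data with known variance σ², a Normal(μ₀, σ₀²) prior on μ is conjugate. Posterior precision = 1/σ₀² + n/σ²; posterior mean is the precision-weighted average of μ₀ and x̄.
σ₀² = 24.93² = 621.5049, σ² = 2.78² = 7.7284; σ² + n·σ₀² = 7.7284 + 10·621.5049 = 6222.7774.
Posterior precision = 1/σ₀² + n/σ² = 1/621.5049 + 10/7.7284 = (σ² + n·σ₀²)/(σ₀²σ²) = 6222.7774/(621.5049·7.7284); posterior variance σₙ² = σ₀²σ²/(σ² + n·σ₀²) = 621.5049·7.7284/6222.7774 = 0.771880.
Posterior SD = √σₙ² = √(621.5049·7.7284/6222.7774) = 0.8786.

0.8786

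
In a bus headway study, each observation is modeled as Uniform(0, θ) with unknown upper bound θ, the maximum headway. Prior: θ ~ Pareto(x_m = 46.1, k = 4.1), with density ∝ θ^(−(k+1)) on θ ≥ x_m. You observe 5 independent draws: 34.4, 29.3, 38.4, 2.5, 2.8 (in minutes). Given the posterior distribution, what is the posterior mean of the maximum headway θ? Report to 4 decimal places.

A Pareto(scale x_m, shape k) prior on the upper bound θ of Uniform(0, θ) is conjugate: posterior is Pareto(max(x_m, max xᵢ), k + n).
Sample maximum = 38.4; prior scale x_m = 46.1 → posterior scale = max = 46.1.
Posterior shape = 4.1 + 5 = 9.1.
E[θ|data] = k·x_m/(k−1) = 9.1·46.1/8.1 = 51.7914.

51.7914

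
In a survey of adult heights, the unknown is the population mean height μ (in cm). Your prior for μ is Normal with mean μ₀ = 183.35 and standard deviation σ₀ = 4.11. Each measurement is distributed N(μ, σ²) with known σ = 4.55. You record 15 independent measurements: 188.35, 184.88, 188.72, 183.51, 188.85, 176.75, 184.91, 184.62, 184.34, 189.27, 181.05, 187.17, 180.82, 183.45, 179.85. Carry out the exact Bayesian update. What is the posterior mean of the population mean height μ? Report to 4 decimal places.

184.3540

For Normal data with known variance σ², a Normal(μ₀, σ₀²) prior on μ is conjugate. Posterior precision = 1/σ₀² + n/σ²; posterior mean is the precision-weighted average of μ₀ and x̄.
Σxᵢ = 188.35 + 184.88 + 188.72 + 183.51 + 188.85 + 176.75 + 184.91 + 184.62 + 184.34 + 189.27 + 181.05 + 187.17 + 180.82 + 183.45 + 179.85 = 2766.54, so n·x̄ = 2766.54.
σ₀² = 4.11² = 16.8921, σ² = 4.55² = 20.7025; σ² + n·σ₀² = 20.7025 + 15·16.8921 = 274.084.
Posterior mean = (μ₀/σ₀² + n·x̄/σ²)/(1/σ₀² + n/σ²) = (σ²·μ₀ + σ₀²·n·x̄)/(σ² + n·σ₀²) = (20.7025·183.35 + 16.8921·2766.54)/274.084 = 50528.473709/274.084 = 184.3540.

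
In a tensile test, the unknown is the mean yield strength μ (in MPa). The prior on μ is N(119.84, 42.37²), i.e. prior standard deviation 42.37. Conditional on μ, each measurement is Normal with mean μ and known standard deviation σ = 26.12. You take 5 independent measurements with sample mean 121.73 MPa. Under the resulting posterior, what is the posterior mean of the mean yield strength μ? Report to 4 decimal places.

For Normal data with known variance σ², a Normal(μ₀, σ₀²) prior on μ is conjugate. Posterior precision = 1/σ₀² + n/σ²; posterior mean is the precision-weighted average of μ₀ and x̄.
n·x̄ = 5·121.73 = 608.65.
σ₀² = 42.37² = 1795.2169, σ² = 26.12² = 682.2544; σ² + n·σ₀² = 682.2544 + 5·1795.2169 = 9658.3389.
Posterior mean = (μ₀/σ₀² + n·x̄/σ²)/(1/σ₀² + n/σ²) = (σ²·μ₀ + σ₀²·n·x̄)/(σ² + n·σ₀²) = (682.2544·119.84 + 1795.2169·608.65)/9658.3389 = 1174420.133481/9658.3389 = 121.5965.

121.5965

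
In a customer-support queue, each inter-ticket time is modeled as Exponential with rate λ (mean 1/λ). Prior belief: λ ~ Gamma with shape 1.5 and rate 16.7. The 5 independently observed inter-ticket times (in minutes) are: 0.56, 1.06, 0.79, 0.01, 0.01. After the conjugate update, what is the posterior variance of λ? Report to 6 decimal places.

With a Gamma(shape α, rate β) prior on the exponential rate λ, the posterior after n observations with total T = Σxᵢ is Gamma(α+n, β+T).
Sum of observations T = 2.43 minutes; n = 5.
Posterior: Gamma(1.5+5, 16.7+2.43) = Gamma(6.5, 19.13).
Var = α/β² = 0.017762.

0.017762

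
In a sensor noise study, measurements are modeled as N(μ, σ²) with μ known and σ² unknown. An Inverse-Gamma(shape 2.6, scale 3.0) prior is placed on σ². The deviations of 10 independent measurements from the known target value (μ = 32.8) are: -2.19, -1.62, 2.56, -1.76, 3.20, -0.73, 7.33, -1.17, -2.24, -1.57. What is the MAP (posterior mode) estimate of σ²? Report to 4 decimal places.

With known mean μ and an Inverse-Gamma(α, β) prior on σ², the Normal likelihood is conjugate: posterior is Inv-Gamma(α + n/2, β + Σ(xᵢ−μ)²/2).
Σ(xᵢ−μ)² = (-2.19)² + (-1.62)² + (2.56)² + (-1.76)² + (3.20)² + (-0.73)² + (7.33)² + (-1.17)² + (-2.24)² + (-1.57)² = 90.4249.
Posterior: Inv-Gamma(2.6 + 10/2, 3.0 + 90.4249/2) = Inv-Gamma(7.60, 48.21245).
Mode = β/(α+1) = 48.21245/8.60 = 5.6061.

5.6061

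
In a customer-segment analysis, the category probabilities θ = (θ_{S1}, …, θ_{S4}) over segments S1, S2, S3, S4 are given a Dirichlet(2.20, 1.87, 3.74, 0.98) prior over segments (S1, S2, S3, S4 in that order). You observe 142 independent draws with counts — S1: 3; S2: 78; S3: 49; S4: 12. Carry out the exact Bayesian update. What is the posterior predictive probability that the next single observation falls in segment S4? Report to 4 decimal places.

0.0861

The Dirichlet prior is conjugate to the Multinomial likelihood: each posterior αⱼ = prior αⱼ + observed count nⱼ.
Posterior concentration: (5.20, 79.87, 52.74, 12.98), total = 150.79.
P(next = S4 | data) = α_{S4}/Σα = 0.0861.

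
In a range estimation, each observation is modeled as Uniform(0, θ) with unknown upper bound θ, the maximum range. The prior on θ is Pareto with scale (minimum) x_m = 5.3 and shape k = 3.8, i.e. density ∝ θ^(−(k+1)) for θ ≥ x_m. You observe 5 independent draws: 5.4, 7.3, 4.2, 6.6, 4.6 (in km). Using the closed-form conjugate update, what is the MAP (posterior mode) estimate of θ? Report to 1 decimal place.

A Pareto(scale x_m, shape k) prior on the upper bound θ of Uniform(0, θ) is conjugate: posterior is Pareto(max(x_m, max xᵢ), k + n).
Sample maximum = 7.3; prior scale x_m = 5.3 → posterior scale = max = 7.3.
Posterior shape = 3.8 + 5 = 8.8.
The Pareto density is decreasing on [x_m, ∞), so the mode is x_m = 7.3.

7.3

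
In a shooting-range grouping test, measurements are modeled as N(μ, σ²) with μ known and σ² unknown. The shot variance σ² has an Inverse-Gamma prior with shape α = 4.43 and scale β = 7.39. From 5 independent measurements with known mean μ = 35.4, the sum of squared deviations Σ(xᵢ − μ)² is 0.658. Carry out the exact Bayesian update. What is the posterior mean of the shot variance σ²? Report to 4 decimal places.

With known mean μ and an Inverse-Gamma(α, β) prior on σ², the Normal likelihood is conjugate: posterior is Inv-Gamma(α + n/2, β + Σ(xᵢ−μ)²/2).
Posterior: Inv-Gamma(4.43 + 5/2, 7.39 + 0.658/2) = Inv-Gamma(6.93, 7.7190).
E[σ²|data] = β/(α−1) = 7.7190/5.93 = 1.3017.

1.3017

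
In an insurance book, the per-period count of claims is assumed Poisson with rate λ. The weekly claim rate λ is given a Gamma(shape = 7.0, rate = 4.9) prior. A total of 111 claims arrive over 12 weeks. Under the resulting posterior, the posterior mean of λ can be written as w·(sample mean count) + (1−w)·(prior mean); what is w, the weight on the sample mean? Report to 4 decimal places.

0.7101

With a Gamma(shape α, rate β) prior, the Poisson likelihood is conjugate: the posterior is Gamma(α + ΣXᵢ, β + n).
Posterior mean = (α₀+S)/(β₀+n) = [n/(β₀+n)]·(S/n) + [β₀/(β₀+n)]·(α₀/β₀), so only n and β₀ enter the weight.
Weight on data w = n/(β₀+n) = 12/(4.9+12) = 12/16.9 = 0.7101.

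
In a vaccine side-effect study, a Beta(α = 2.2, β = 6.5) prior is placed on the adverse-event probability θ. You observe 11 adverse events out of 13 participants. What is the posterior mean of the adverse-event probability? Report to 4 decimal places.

The Beta prior is conjugate to a Binomial/Bernoulli likelihood; the update adds successes to α and failures to β.
Posterior: Beta(α+k, β+n−k) = Beta(2.2+11, 6.5+2) = Beta(13.2, 8.5).
Posterior mean = α/(α+β) = 13.2/21.7 = 0.6083.

0.6083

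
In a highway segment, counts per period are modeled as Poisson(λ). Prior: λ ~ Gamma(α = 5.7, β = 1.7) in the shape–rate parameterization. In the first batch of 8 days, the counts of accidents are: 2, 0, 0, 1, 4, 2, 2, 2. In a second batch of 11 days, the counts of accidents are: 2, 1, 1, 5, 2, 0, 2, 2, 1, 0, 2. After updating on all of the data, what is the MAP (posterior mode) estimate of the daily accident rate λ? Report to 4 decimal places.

With a Gamma(shape α, rate β) prior, the Poisson likelihood is conjugate: the posterior is Gamma(α + ΣXᵢ, β + n).
Batch 1: sum of counts S = 13 over n = 8 days.
After batch 1: Gamma(α+S, β+n) = Gamma(5.7+13, 1.7+8) = Gamma(18.7, 9.7).
Batch 2: sum of counts S = 18 over n = 11 days.
After batch 2: Gamma(α+S, β+n) = Gamma(18.7+18, 9.7+11) = Gamma(36.7, 20.7).
Mode of Gamma(α,β) for α≥1 is (α−1)/β = 35.7/20.7 = 1.7246.

1.7246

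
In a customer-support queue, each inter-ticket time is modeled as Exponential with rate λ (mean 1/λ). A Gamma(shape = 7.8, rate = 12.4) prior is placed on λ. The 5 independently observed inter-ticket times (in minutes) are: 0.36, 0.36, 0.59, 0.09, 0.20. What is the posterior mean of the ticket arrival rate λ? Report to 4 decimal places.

With a Gamma(shape α, rate β) prior on the exponential rate λ, the posterior after n observations with total T = Σxᵢ is Gamma(α+n, β+T).
Sum of observations T = 1.60 minutes; n = 5.
Posterior: Gamma(7.8+5, 12.4+1.60) = Gamma(12.8, 14.00).
Posterior mean of λ = α/β = 12.8/14.00 = 0.9143.

0.9143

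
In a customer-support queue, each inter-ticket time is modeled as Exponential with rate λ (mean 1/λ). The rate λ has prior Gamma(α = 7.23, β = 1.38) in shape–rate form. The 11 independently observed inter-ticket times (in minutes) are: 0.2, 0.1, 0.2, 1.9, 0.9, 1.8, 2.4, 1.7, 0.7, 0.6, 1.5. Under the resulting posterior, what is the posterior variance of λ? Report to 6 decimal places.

0.101830

With a Gamma(shape α, rate β) prior on the exponential rate λ, the posterior after n observations with total T = Σxᵢ is Gamma(α+n, β+T).
Sum of observations T = 12.0 minutes; n = 11.
Posterior: Gamma(7.23+11, 1.38+12.0) = Gamma(18.23, 13.38).
Var = α/β² = 0.101830.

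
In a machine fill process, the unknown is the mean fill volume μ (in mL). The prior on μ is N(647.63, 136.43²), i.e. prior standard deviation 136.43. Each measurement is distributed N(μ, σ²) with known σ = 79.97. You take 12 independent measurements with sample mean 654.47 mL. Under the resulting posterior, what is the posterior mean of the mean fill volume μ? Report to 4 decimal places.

For Normal data with known variance σ², a Normal(μ₀, σ₀²) prior on μ is conjugate. Posterior precision = 1/σ₀² + n/σ²; posterior mean is the precision-weighted average of μ₀ and x̄.
n·x̄ = 12·654.47 = 7853.64.
σ₀² = 136.43² = 18613.1449, σ² = 79.97² = 6395.2009; σ² + n·σ₀² = 6395.2009 + 12·18613.1449 = 229752.9397.
Posterior mean = (μ₀/σ₀² + n·x̄/σ²)/(1/σ₀² + n/σ²) = (σ²·μ₀ + σ₀²·n·x̄)/(σ² + n·σ₀²) = (6395.2009·647.63 + 18613.1449·7853.64)/229752.9397 = 150322663.271303/229752.9397 = 654.2796.

654.2796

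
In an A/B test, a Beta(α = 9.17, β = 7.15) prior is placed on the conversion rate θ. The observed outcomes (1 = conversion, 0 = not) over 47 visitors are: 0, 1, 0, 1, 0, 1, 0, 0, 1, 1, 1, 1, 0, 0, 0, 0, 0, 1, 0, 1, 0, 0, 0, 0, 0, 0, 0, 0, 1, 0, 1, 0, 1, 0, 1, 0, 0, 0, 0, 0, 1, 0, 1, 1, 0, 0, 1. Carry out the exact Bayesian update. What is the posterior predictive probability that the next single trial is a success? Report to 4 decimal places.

0.4133

The Beta prior is conjugate to a Binomial/Bernoulli likelihood; the update adds successes to α and failures to β.
Posterior: Beta(α+k, β+n−k) = Beta(9.17+17, 7.15+30) = Beta(26.17, 37.15).
For a single future Bernoulli trial, P(success | data) = α/(α+β) = 0.4133.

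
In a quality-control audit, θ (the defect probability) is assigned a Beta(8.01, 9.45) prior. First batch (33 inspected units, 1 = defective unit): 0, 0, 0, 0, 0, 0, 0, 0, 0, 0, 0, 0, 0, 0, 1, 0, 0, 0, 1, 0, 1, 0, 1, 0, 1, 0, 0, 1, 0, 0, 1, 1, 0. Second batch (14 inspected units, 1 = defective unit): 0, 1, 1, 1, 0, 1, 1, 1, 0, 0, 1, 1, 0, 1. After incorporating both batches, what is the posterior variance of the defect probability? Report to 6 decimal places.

0.003627

The Beta prior is conjugate to a Binomial/Bernoulli likelihood; the update adds successes to α and failures to β.
After batch 1: Beta(8.01+8, 9.45+25) = Beta(16.01, 34.45).
After batch 2: Beta(16.01+9, 34.45+5) = Beta(25.01, 39.45).
Var = αβ/((α+β)²(α+β+1)) = 25.01·39.45/(64.46²·65.46) = 0.003627.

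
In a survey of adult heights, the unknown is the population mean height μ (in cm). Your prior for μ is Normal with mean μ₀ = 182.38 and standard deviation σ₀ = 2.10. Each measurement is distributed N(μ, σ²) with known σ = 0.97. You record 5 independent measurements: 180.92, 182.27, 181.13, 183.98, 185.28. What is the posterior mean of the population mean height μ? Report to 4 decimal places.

182.7022

For Normal data with known variance σ², a Normal(μ₀, σ₀²) prior on μ is conjugate. Posterior precision = 1/σ₀² + n/σ²; posterior mean is the precision-weighted average of μ₀ and x̄.
Σxᵢ = 180.92 + 182.27 + 181.13 + 183.98 + 185.28 = 913.58, so n·x̄ = 913.58.
σ₀² = 2.10² = 4.41, σ² = 0.97² = 0.9409; σ² + n·σ₀² = 0.9409 + 5·4.41 = 22.9909.
Posterior mean = (μ₀/σ₀² + n·x̄/σ²)/(1/σ₀² + n/σ²) = (σ²·μ₀ + σ₀²·n·x̄)/(σ² + n·σ₀²) = (0.9409·182.38 + 4.41·913.58)/22.9909 = 4200.489142/22.9909 = 182.7022.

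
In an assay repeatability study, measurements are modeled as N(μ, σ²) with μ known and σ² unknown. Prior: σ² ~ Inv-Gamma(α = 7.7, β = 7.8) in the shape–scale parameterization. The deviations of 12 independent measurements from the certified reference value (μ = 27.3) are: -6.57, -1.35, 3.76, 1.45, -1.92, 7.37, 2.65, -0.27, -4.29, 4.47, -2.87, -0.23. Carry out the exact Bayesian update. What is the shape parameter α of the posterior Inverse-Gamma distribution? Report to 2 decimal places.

13.70

With known mean μ and an Inverse-Gamma(α, β) prior on σ², the Normal likelihood is conjugate: posterior is Inv-Gamma(α + n/2, β + Σ(xᵢ−μ)²/2).
Σ(xᵢ−μ)² = (-6.57)² + (-1.35)² + (3.76)² + (1.45)² + (-1.92)² + (7.37)² + (2.65)² + (-0.27)² + (-4.29)² + (4.47)² + (-2.87)² + (-0.23)² = 173.0010.
Posterior: Inv-Gamma(7.7 + 12/2, 7.8 + 173.0010/2) = Inv-Gamma(13.70, 94.30050).
Posterior α = 13.70.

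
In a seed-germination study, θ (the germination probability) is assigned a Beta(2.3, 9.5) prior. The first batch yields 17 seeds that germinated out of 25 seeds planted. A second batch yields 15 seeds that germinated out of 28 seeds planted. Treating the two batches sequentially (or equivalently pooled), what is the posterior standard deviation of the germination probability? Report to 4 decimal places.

0.0615

The Beta prior is conjugate to a Binomial/Bernoulli likelihood; the update adds successes to α and failures to β.
After batch 1: Beta(2.3+17, 9.5+8) = Beta(19.3, 17.5).
After batch 2: Beta(19.3+15, 17.5+13) = Beta(34.3, 30.5).
Var = αβ/((α+β)²(α+β+1)) = 34.3·30.5/(64.8²·65.8) = 0.00378633; SD = √0.00378633 = 0.0615.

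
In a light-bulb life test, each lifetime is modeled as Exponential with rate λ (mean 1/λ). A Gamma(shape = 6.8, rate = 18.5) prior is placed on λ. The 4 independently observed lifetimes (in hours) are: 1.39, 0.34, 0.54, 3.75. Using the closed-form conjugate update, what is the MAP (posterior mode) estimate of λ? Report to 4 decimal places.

With a Gamma(shape α, rate β) prior on the exponential rate λ, the posterior after n observations with total T = Σxᵢ is Gamma(α+n, β+T).
Sum of observations T = 6.02 hours; n = 4.
Posterior: Gamma(6.8+4, 18.5+6.02) = Gamma(10.8, 24.52).
Mode = (α−1)/β = 0.3997.

0.3997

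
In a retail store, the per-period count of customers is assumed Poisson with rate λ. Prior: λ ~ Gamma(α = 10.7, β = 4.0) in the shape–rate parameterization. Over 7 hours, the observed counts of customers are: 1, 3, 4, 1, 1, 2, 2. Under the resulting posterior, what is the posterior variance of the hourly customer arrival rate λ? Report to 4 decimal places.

0.2041

With a Gamma(shape α, rate β) prior, the Poisson likelihood is conjugate: the posterior is Gamma(α + ΣXᵢ, β + n).
Sum of counts S = 14 over n = 7 hours.
Posterior: Gamma(α+S, β+n) = Gamma(10.7+14, 4.0+7) = Gamma(24.7, 11.0).
Var = α/β² = 24.7/11.0² = 0.2041.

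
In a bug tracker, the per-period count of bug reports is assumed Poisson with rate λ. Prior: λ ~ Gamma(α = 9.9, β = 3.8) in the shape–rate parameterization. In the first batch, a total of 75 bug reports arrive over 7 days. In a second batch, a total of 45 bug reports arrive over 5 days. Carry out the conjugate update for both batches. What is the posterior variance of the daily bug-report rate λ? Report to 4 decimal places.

0.5203

With a Gamma(shape α, rate β) prior, the Poisson likelihood is conjugate: the posterior is Gamma(α + ΣXᵢ, β + n).
After batch 1: Gamma(α+S, β+n) = Gamma(9.9+75, 3.8+7) = Gamma(84.9, 10.8).
After batch 2: Gamma(α+S, β+n) = Gamma(84.9+45, 10.8+5) = Gamma(129.9, 15.8).
Var = α/β² = 129.9/15.8² = 0.5203.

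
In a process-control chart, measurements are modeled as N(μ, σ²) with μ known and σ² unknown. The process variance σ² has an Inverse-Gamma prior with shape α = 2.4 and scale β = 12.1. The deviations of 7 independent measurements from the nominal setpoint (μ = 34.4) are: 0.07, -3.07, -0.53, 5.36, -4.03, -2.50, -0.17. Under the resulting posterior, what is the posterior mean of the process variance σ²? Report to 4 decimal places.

8.6898

With known mean μ and an Inverse-Gamma(α, β) prior on σ², the Normal likelihood is conjugate: posterior is Inv-Gamma(α + n/2, β + Σ(xᵢ−μ)²/2).
Σ(xᵢ−μ)² = (0.07)² + (-3.07)² + (-0.53)² + (5.36)² + (-4.03)² + (-2.50)² + (-0.17)² = 60.9601.
Posterior: Inv-Gamma(2.4 + 7/2, 12.1 + 60.9601/2) = Inv-Gamma(5.90, 42.58005).
E[σ²|data] = β/(α−1) = 42.58005/4.90 = 8.6898.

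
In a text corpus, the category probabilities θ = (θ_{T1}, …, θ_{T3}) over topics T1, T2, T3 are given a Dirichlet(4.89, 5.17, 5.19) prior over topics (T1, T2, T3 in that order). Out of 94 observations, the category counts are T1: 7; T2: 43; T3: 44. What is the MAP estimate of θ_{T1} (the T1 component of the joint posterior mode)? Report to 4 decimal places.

The Dirichlet prior is conjugate to the Multinomial likelihood: each posterior αⱼ = prior αⱼ + observed count nⱼ.
Posterior concentration: (11.89, 48.17, 49.19), total = 109.25.
Joint mode component: (α_{T1}−1)/(Σα−K) = 10.89/106.25 = 0.1025.

0.1025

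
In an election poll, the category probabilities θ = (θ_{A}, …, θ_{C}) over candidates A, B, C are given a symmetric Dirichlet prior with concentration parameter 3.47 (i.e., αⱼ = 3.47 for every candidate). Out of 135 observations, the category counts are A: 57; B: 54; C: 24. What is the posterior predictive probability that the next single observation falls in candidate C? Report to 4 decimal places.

The Dirichlet prior is conjugate to the Multinomial likelihood: each posterior αⱼ = prior αⱼ + observed count nⱼ.
Posterior concentration: (60.47, 57.47, 27.47), total = 145.41.
P(next = C | data) = α_{C}/Σα = 0.1889.

0.1889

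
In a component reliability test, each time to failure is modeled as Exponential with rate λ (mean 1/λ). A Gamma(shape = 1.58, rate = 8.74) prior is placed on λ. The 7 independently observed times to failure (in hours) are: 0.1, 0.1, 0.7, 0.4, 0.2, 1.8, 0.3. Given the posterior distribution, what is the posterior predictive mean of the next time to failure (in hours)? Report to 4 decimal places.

1.6280

With a Gamma(shape α, rate β) prior on the exponential rate λ, the posterior after n observations with total T = Σxᵢ is Gamma(α+n, β+T).
Sum of observations T = 3.6 hours; n = 7.
Posterior: Gamma(1.58+7, 8.74+3.6) = Gamma(8.58, 12.34).
The predictive distribution for the next observation is Lomax; its mean is β/(α−1) = 12.34/7.58 = 1.6280.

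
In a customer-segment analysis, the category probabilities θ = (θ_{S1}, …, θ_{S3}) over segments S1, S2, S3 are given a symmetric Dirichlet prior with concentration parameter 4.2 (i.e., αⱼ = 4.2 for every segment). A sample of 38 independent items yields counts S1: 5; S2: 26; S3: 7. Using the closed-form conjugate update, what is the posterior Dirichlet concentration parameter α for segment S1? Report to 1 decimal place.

The Dirichlet prior is conjugate to the Multinomial likelihood: each posterior αⱼ = prior αⱼ + observed count nⱼ.
Posterior concentration: (9.2, 30.2, 11.2), total = 50.6.
α_{S1} = 4.2 + 5 = 9.2.

9.2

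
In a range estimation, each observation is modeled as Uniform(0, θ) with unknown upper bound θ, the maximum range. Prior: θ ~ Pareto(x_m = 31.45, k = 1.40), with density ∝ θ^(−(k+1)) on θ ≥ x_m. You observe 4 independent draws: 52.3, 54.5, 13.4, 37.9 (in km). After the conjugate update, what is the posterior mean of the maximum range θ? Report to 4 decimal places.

66.8864

A Pareto(scale x_m, shape k) prior on the upper bound θ of Uniform(0, θ) is conjugate: posterior is Pareto(max(x_m, max xᵢ), k + n).
Sample maximum = 54.5; prior scale x_m = 31.45 → posterior scale = max = 54.50.
Posterior shape = 1.40 + 4 = 5.40.
E[θ|data] = k·x_m/(k−1) = 5.40·54.50/4.40 = 66.8864.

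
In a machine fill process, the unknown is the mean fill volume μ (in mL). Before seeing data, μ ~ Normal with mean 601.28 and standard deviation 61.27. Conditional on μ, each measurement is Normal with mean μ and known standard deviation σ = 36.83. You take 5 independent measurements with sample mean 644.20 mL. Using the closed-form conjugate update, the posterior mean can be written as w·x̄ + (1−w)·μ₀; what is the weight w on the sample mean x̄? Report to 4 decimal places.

0.9326

For Normal data with known variance σ², a Normal(μ₀, σ₀²) prior on μ is conjugate. Posterior precision = 1/σ₀² + n/σ²; posterior mean is the precision-weighted average of μ₀ and x̄.
σ₀² = 61.27² = 3754.0129, σ² = 36.83² = 1356.4489. Prior precision 1/σ₀² = 1/3754.0129; data precision n/σ² = 5/1356.4489.
w = (n/σ²)/(1/σ₀² + n/σ²) = n·σ₀²/(σ² + n·σ₀²) = 5·3754.0129/(1356.4489 + 5·3754.0129) = 18770.0645/20126.5134 = 0.9326.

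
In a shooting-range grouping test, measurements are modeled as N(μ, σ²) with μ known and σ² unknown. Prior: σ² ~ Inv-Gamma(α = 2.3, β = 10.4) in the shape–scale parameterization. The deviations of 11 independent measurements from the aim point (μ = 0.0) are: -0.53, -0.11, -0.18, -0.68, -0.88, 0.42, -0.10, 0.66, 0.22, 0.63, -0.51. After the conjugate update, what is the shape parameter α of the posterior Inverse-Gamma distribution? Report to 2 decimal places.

With known mean μ and an Inverse-Gamma(α, β) prior on σ², the Normal likelihood is conjugate: posterior is Inv-Gamma(α + n/2, β + Σ(xᵢ−μ)²/2).
Σ(xᵢ−μ)² = (-0.53)² + (-0.11)² + (-0.18)² + (-0.68)² + (-0.88)² + (0.42)² + (-0.10)² + (0.66)² + (0.22)² + (0.63)² + (-0.51)² = 2.8896.
Posterior: Inv-Gamma(2.3 + 11/2, 10.4 + 2.8896/2) = Inv-Gamma(7.80, 11.84480).
Posterior α = 7.80.

7.80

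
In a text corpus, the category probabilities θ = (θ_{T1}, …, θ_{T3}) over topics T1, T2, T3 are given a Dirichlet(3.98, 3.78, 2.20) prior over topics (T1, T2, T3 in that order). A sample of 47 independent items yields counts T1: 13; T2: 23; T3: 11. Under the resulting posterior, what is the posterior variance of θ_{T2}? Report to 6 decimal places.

0.004298

The Dirichlet prior is conjugate to the Multinomial likelihood: each posterior αⱼ = prior αⱼ + observed count nⱼ.
Posterior concentration: (16.98, 26.78, 13.20), total = 56.96.
Var[θ_j] = α_j(Σα−α_j)/((Σα)²(Σα+1)) = 26.78·30.18/(56.96²·57.96) = 0.004298.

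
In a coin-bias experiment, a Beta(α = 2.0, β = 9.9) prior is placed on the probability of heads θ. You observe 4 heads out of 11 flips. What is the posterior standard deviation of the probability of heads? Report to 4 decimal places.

0.0899

The Beta prior is conjugate to a Binomial/Bernoulli likelihood; the update adds successes to α and failures to β.
Posterior: Beta(α+k, β+n−k) = Beta(2.0+4, 9.9+7) = Beta(6.0, 16.9).
Var = αβ/((α+β)²(α+β+1)) = 6.0·16.9/(22.9²·23.9) = 0.00809038; SD = √0.00809038 = 0.0899.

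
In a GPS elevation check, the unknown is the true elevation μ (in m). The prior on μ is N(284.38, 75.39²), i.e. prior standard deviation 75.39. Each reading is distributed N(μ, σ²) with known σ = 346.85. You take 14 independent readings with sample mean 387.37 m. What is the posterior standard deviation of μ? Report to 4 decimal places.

58.4891

For Normal data with known variance σ², a Normal(μ₀, σ₀²) prior on μ is conjugate. Posterior precision = 1/σ₀² + n/σ²; posterior mean is the precision-weighted average of μ₀ and x̄.
σ₀² = 75.39² = 5683.6521, σ² = 346.85² = 120304.9225; σ² + n·σ₀² = 120304.9225 + 14·5683.6521 = 199876.0519.
Posterior precision = 1/σ₀² + n/σ² = 1/5683.6521 + 14/120304.9225 = (σ² + n·σ₀²)/(σ₀²σ²) = 199876.0519/(5683.6521·120304.9225); posterior variance σₙ² = σ₀²σ²/(σ² + n·σ₀²) = 5683.6521·120304.9225/199876.0519 = 3420.976745.
Posterior SD = √σₙ² = √(5683.6521·120304.9225/199876.0519) = 58.4891.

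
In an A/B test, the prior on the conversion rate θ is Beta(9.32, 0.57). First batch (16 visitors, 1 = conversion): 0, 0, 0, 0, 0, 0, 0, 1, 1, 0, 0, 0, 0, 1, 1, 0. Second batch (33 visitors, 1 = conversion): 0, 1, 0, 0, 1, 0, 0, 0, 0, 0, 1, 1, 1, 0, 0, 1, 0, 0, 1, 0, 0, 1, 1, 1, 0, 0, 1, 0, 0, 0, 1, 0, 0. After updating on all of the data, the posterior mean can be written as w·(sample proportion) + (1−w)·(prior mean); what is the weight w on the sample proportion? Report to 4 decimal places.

The Beta prior is conjugate to a Binomial/Bernoulli likelihood; the update adds successes to α and failures to β.
Total number of visitors: n = 16 + 33 = 49.
Posterior mean = (α₀+k)/(α₀+β₀+n) = [n/(α₀+β₀+n)]·(k/n) + [(α₀+β₀)/(α₀+β₀+n)]·α₀/(α₀+β₀), so only n and the prior enter the weight.
The weight on the data is w = n/(α₀+β₀+n) = 49/(9.32+0.57+49) = 49/58.89 = 0.8321.

0.8321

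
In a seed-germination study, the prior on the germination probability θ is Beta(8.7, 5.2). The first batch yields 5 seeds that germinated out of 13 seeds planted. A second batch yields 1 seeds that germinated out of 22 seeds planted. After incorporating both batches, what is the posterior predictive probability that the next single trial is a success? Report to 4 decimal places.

0.3006

The Beta prior is conjugate to a Binomial/Bernoulli likelihood; the update adds successes to α and failures to β.
After batch 1: Beta(8.7+5, 5.2+8) = Beta(13.7, 13.2).
After batch 2: Beta(13.7+1, 13.2+21) = Beta(14.7, 34.2).
For a single future Bernoulli trial, P(success | data) = α/(α+β) = 0.3006.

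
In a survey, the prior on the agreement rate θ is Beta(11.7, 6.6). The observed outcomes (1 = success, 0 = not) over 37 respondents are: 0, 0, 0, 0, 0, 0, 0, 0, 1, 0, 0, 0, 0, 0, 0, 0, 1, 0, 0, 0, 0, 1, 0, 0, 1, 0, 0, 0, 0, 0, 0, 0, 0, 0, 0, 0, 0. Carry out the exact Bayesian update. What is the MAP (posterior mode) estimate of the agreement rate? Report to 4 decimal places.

The Beta prior is conjugate to a Binomial/Bernoulli likelihood; the update adds successes to α and failures to β.
Posterior: Beta(α+k, β+n−k) = Beta(11.7+4, 6.6+33) = Beta(15.7, 39.6).
Mode of Beta(a,b) for a,b>1 is (a−1)/(a+b−2) = 14.7/53.3 = 0.2758.

0.2758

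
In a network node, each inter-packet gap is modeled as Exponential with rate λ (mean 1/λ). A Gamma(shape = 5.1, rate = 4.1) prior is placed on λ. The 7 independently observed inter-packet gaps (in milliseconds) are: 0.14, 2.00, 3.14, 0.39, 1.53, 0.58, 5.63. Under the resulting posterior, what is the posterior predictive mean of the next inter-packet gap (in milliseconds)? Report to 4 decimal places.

1.5775

With a Gamma(shape α, rate β) prior on the exponential rate λ, the posterior after n observations with total T = Σxᵢ is Gamma(α+n, β+T).
Sum of observations T = 13.41 milliseconds; n = 7.
Posterior: Gamma(5.1+7, 4.1+13.41) = Gamma(12.1, 17.51).
The predictive distribution for the next observation is Lomax; its mean is β/(α−1) = 17.51/11.1 = 1.5775.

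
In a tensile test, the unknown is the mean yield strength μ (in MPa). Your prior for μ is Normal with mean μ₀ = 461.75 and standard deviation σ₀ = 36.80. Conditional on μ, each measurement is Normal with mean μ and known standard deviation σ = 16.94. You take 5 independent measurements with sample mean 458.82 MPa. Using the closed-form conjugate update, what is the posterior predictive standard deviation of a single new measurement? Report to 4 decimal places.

18.4939

For Normal data with known variance σ², a Normal(μ₀, σ₀²) prior on μ is conjugate. Posterior precision = 1/σ₀² + n/σ²; posterior mean is the precision-weighted average of μ₀ and x̄.
σ₀² = 36.80² = 1354.24, σ² = 16.94² = 286.9636; σ² + n·σ₀² = 286.9636 + 5·1354.24 = 7058.1636.
Posterior precision = 1/σ₀² + n/σ² = 1/1354.24 + 5/286.9636 = (σ² + n·σ₀²)/(σ₀²σ²) = 7058.1636/(1354.24·286.9636); posterior variance σₙ² = σ₀²σ²/(σ² + n·σ₀²) = 1354.24·286.9636/7058.1636 = 55.059305.
Predictive variance for one new observation = σₙ² + σ² = 1354.24·286.9636/7058.1636 + 286.9636 = σ²·(σ₀² + 7058.1636)/7058.1636 = 286.9636·8412.4036/7058.1636 = 342.022905; SD = √(286.9636·8412.4036/7058.1636) = 18.4939.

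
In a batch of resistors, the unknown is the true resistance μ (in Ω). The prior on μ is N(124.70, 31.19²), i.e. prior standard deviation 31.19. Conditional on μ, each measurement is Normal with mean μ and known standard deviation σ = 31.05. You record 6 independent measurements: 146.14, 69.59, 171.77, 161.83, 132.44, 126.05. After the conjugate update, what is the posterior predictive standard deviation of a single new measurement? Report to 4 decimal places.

For Normal data with known variance σ², a Normal(μ₀, σ₀²) prior on μ is conjugate. Posterior precision = 1/σ₀² + n/σ²; posterior mean is the precision-weighted average of μ₀ and x̄.
σ₀² = 31.19² = 972.8161, σ² = 31.05² = 964.1025; σ² + n·σ₀² = 964.1025 + 6·972.8161 = 6800.9991.
Posterior precision = 1/σ₀² + n/σ² = 1/972.8161 + 6/964.1025 = (σ² + n·σ₀²)/(σ₀²σ²) = 6800.9991/(972.8161·964.1025); posterior variance σₙ² = σ₀²σ²/(σ² + n·σ₀²) = 972.8161·964.1025/6800.9991 = 137.905390.
Predictive variance for one new observation = σₙ² + σ² = 972.8161·964.1025/6800.9991 + 964.1025 = σ²·(σ₀² + 6800.9991)/6800.9991 = 964.1025·7773.8152/6800.9991 = 1102.007890; SD = √(964.1025·7773.8152/6800.9991) = 33.1965.

33.1965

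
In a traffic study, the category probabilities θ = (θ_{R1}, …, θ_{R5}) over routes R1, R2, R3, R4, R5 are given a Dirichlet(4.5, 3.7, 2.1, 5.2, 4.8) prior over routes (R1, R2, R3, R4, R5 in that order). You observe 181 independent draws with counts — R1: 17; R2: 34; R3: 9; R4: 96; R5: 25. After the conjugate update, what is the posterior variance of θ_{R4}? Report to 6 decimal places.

The Dirichlet prior is conjugate to the Multinomial likelihood: each posterior αⱼ = prior αⱼ + observed count nⱼ.
Posterior concentration: (21.5, 37.7, 11.1, 101.2, 29.8), total = 201.3.
Var[θ_j] = α_j(Σα−α_j)/((Σα)²(Σα+1)) = 101.2·100.1/(201.3²·202.3) = 0.001236.

0.001236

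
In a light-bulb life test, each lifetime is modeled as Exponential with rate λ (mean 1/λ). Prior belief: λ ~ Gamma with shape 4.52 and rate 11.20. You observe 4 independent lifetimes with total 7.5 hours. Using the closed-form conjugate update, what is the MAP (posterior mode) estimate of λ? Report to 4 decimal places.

0.4021

With a Gamma(shape α, rate β) prior on the exponential rate λ, the posterior after n observations with total T = Σxᵢ is Gamma(α+n, β+T).
Posterior: Gamma(4.52+4, 11.20+7.5) = Gamma(8.52, 18.70).
Mode = (α−1)/β = 0.4021.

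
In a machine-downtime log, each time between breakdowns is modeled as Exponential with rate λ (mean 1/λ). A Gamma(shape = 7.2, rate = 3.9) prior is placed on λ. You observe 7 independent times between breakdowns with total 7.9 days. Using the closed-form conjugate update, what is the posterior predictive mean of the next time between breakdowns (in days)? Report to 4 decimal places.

0.8939

With a Gamma(shape α, rate β) prior on the exponential rate λ, the posterior after n observations with total T = Σxᵢ is Gamma(α+n, β+T).
Posterior: Gamma(7.2+7, 3.9+7.9) = Gamma(14.2, 11.8).
The predictive distribution for the next observation is Lomax; its mean is β/(α−1) = 11.8/13.2 = 0.8939.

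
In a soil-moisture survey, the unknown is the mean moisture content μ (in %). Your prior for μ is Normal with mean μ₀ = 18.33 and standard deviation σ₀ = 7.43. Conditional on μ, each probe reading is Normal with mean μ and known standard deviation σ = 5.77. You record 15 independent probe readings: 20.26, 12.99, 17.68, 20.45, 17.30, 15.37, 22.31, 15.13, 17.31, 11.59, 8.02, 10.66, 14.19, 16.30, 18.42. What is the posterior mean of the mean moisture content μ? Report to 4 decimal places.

15.9606

For Normal data with known variance σ², a Normal(μ₀, σ₀²) prior on μ is conjugate. Posterior precision = 1/σ₀² + n/σ²; posterior mean is the precision-weighted average of μ₀ and x̄.
Σxᵢ = 20.26 + 12.99 + 17.68 + 20.45 + 17.30 + 15.37 + 22.31 + 15.13 + 17.31 + 11.59 + 8.02 + 10.66 + 14.19 + 16.30 + 18.42 = 237.98, so n·x̄ = 237.98.
σ₀² = 7.43² = 55.2049, σ² = 5.77² = 33.2929; σ² + n·σ₀² = 33.2929 + 15·55.2049 = 861.3664.
Posterior mean = (μ₀/σ₀² + n·x̄/σ²)/(1/σ₀² + n/σ²) = (σ²·μ₀ + σ₀²·n·x̄)/(σ² + n·σ₀²) = (33.2929·18.33 + 55.2049·237.98)/861.3664 = 13747.920959/861.3664 = 15.9606.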